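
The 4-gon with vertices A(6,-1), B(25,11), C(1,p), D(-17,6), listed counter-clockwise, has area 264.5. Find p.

The doubled signed area Σ (x_i y_{i+1} − x_{i+1} y_i) is linear in p.
With p=0 it equals 67; the coefficient of p is 42 (from the two edges through C).
So 42·p + 67 = 2·264.5 = 529 ⇒ p = 11.

11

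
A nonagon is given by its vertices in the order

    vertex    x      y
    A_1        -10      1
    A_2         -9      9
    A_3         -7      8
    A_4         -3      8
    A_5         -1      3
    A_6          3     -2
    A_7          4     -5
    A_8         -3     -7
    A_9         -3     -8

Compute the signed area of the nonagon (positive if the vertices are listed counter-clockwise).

-130

Apply the surveyor's formula: 2A = Σ (x_i·y_{i+1} − x_{i+1}·y_i), indices taken mod 9.
A_1→A_2: (-10)(9) − (-9)(1) = -81
A_2→A_3: (-9)(8) − (-7)(9) = -9
A_3→A_4: (-7)(8) − (-3)(8) = -32
A_4→A_5: (-3)(3) − (-1)(8) = -1
A_5→A_6: (-1)(-2) − (3)(3) = -7
A_6→A_7: (3)(-5) − (4)(-2) = -7
A_7→A_8: (4)(-7) − (-3)(-5) = -43
A_8→A_9: (-3)(-8) − (-3)(-7) = 3
A_9→A_1: (-3)(1) − (-10)(-8) = -83
Σ = -260
Signed area = Σ/2 = -130 (negative ⇒ clockwise traversal).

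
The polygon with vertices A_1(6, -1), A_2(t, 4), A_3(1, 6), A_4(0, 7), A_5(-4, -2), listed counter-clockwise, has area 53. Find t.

5

Write out the shoelace sum; only the two edges meeting at A_2 involve t:
2·Area = [(6·4 − t·(-1)) + (t·6 − 1·4)] + 51
       = 7·t + 71 = 106
⇒ t = 5.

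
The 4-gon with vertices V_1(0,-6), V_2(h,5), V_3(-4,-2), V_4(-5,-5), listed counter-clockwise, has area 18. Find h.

-6

The doubled signed area Σ (x_i y_{i+1} − x_{i+1} y_i) is linear in h.
With h=0 it equals 60; the coefficient of h is 4 (from the two edges through V_2).
So 4·h + 60 = 2·18 = 36 ⇒ h = -6.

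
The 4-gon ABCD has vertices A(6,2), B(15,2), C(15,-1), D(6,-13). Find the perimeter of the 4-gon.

42

|AB| = √((9)² + (0)²) = √81 = 9
|BC| = √((0)² + (-3)²) = √9 = 3
|CD| = √((-9)² + (-12)²) = √225 = 15
|DA| = √((0)² + (15)²) = √225 = 15
Perimeter = 9 + 3 + 15 + 15 = 42.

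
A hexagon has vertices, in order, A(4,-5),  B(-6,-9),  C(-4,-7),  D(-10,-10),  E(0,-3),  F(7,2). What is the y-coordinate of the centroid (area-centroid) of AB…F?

-176/41

Apply Gauss's area formula. First the cross-terms c_i = x_i·y_{i+1} − x_{i+1}·y_i:
  -66, 6, -30, 30, 21, -43  ⇒  2A = -82, A = -41.
Then Σ (y_i + y_{i+1})·c_i = 1056, so ȳ = 1056 / (6·(-41)) = -176/41.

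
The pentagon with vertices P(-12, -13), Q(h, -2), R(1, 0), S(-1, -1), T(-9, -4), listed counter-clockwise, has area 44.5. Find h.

The doubled signed area Σ (x_i y_{i+1} − x_{i+1} y_i) is linear in h.
With h=0 it equals 89; the coefficient of h is 13 (from the two edges through Q).
So 13·h + 89 = 2·44.5 = 89 ⇒ h = 0.

0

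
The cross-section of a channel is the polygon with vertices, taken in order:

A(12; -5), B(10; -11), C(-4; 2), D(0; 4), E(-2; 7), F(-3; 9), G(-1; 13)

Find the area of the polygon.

Apply Gauss's area formula: 2A = Σ (x_i·y_{i+1} − x_{i+1}·y_i), indices taken mod 7.
A→B: (12)(-11) − (10)(-5) = -82
B→C: (10)(2) − (-4)(-11) = -24
C→D: (-4)(4) − (0)(2) = -16
D→E: (0)(7) − (-2)(4) = 8
E→F: (-2)(9) − (-3)(7) = 3
F→G: (-3)(13) − (-1)(9) = -30
G→A: (-1)(-5) − (12)(13) = -151
Σ = -292
Area = |Σ|/2 = 146.

146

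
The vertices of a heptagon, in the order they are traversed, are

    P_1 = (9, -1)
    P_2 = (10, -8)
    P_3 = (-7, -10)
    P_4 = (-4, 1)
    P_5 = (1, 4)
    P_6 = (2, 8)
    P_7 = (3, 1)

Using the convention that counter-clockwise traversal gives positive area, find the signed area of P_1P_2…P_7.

-158

Apply the surveyor's formula: 2A = Σ (x_i·y_{i+1} − x_{i+1}·y_i), indices taken mod 7.
Cross-terms: -62, -156, -47, -17, 0, -22, -12  ⇒  Σ = -316
Signed area = Σ/2 = -158 (negative ⇒ clockwise traversal).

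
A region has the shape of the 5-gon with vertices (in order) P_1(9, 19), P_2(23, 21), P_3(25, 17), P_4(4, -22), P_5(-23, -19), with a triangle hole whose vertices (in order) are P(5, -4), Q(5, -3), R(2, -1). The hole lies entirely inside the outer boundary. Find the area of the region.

922.5

Outer boundary:
Apply Gauss's area formula: 2A = Σ (x_i·y_{i+1} − x_{i+1}·y_i), indices taken mod 5.
Cross-terms: -248, -134, -618, -582, -266  ⇒  Σ = -1848
Area = |Σ|/2 = 924.
Hole:
Apply Gauss's area formula: 2A = Σ (x_i·y_{i+1} − x_{i+1}·y_i), indices taken mod 3.
Cross-terms: 5, 1, -3  ⇒  Σ = 3
Area = |Σ|/2 = 1.5.
Net area = 924 − 1.5 = 922.5.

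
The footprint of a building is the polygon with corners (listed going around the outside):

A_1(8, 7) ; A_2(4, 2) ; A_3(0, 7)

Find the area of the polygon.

20

Σ = (-12) + (28) + (-56) = -40
Area = |Σ|/2 = 20.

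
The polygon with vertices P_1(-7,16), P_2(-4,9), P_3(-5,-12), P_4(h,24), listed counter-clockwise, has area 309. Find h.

The doubled signed area Σ (x_i y_{i+1} − x_{i+1} y_i) is linear in h.
With h=0 it equals 142; the coefficient of h is 28 (from the two edges through P_4).
So 28·h + 142 = 2·309 = 618 ⇒ h = 17.

17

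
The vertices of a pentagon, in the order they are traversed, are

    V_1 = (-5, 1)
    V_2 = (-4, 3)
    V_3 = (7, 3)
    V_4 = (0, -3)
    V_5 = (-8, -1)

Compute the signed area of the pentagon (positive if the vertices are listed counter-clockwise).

-51

Cross-terms: -11, -33, -21, -24, -13  ⇒  Σ = -102
Signed area = Σ/2 = -51 (negative ⇒ clockwise traversal).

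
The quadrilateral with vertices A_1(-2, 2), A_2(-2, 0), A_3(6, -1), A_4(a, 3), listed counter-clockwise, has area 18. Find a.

2

The doubled signed area Σ (x_i y_{i+1} − x_{i+1} y_i) is linear in a.
With a=0 it equals 30; the coefficient of a is 3 (from the two edges through A_4).
So 3·a + 30 = 2·18 = 36 ⇒ a = 2.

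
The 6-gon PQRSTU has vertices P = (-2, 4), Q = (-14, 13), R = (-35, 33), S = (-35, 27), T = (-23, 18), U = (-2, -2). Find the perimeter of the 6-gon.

|PQ| = √((-12)² + (9)²) = √225 = 15
|QR| = √((-21)² + (20)²) = √841 = 29
|RS| = √((0)² + (-6)²) = √36 = 6
|ST| = √((12)² + (-9)²) = √225 = 15
|TU| = √((21)² + (-20)²) = √841 = 29
|UP| = √((0)² + (6)²) = √36 = 6
Perimeter = 15 + 29 + 6 + 15 + 29 + 6 = 100.

100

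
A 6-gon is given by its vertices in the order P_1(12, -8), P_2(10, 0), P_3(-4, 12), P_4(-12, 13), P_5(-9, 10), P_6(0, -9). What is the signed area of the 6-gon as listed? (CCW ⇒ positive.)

Apply the shoelace (surveyor's) formula: 2A = Σ (x_i·y_{i+1} − x_{i+1}·y_i), indices taken mod 6.
P_1→P_2: (12)(0) − (10)(-8) = 80
P_2→P_3: (10)(12) − (-4)(0) = 120
P_3→P_4: (-4)(13) − (-12)(12) = 92
P_4→P_5: (-12)(10) − (-9)(13) = -3
P_5→P_6: (-9)(-9) − (0)(10) = 81
P_6→P_1: (0)(-8) − (12)(-9) = 108
Σ = 478
Signed area = Σ/2 = 239 (positive ⇒ counter-clockwise traversal).

239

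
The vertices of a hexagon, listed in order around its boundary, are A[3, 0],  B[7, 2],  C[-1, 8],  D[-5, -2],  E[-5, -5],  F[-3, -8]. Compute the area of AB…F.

85

Apply the surveyor's formula: 2A = Σ (x_i·y_{i+1} − x_{i+1}·y_i), indices taken mod 6.
Σ = (6) + (58) + (42) + (15) + (25) + (24) = 170
Area = |Σ|/2 = 85.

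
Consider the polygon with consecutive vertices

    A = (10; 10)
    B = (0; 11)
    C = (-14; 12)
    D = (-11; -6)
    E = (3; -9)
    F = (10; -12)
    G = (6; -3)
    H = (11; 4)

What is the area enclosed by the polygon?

410

Apply the surveyor's formula: 2A = Σ (x_i·y_{i+1} − x_{i+1}·y_i), indices taken mod 8.
Σ = (110) + (154) + (216) + (117) + (54) + (42) + (57) + (70) = 820
Area = |Σ|/2 = 410.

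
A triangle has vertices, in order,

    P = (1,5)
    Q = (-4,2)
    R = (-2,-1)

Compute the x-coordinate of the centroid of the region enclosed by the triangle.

Apply the surveyor's formula. First the cross-terms c_i = x_i·y_{i+1} − x_{i+1}·y_i:
  22, 8, -9  ⇒  2A = 21, A = 10.5.
Then Σ (x_i + x_{i+1})·c_i = -105, so x̄ = -105 / (6·10.5) = -5/3.

-5/3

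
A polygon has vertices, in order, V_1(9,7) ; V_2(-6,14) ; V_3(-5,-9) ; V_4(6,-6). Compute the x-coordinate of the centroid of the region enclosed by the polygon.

Apply Gauss's area formula. First the cross-terms c_i = x_i·y_{i+1} − x_{i+1}·y_i:
  168, 124, 84, 96  ⇒  2A = 472, A = 236.
Then Σ (x_i + x_{i+1})·c_i = 664, so x̄ = 664 / (6·236) = 83/177.

83/177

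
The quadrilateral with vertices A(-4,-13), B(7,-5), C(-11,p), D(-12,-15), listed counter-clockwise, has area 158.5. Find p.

0

Write out the shoelace sum; only the two edges meeting at C involve p:
2·Area = [(7·p − (-11)·(-5)) + ((-11)·(-15) − (-12)·p)] + 207
       = 19·p + 317 = 317
⇒ p = 0.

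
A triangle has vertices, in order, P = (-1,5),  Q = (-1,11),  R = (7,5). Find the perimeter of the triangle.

|PQ| = √((0)² + (6)²) = √36 = 6
|QR| = √((8)² + (-6)²) = √100 = 10
|RP| = √((-8)² + (0)²) = √64 = 8
Perimeter = 6 + 10 + 8 = 24.

24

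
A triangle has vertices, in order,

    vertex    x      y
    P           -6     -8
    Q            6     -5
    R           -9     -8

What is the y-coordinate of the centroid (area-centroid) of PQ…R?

-7

Apply Gauss's area formula. First the cross-terms c_i = x_i·y_{i+1} − x_{i+1}·y_i:
  78, -93, 24  ⇒  2A = 9, A = 4.5.
Then Σ (y_i + y_{i+1})·c_i = -189, so ȳ = -189 / (6·4.5) = -7.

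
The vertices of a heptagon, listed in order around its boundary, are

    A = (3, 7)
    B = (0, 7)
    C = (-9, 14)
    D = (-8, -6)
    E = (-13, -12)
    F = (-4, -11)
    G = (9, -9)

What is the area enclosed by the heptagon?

Apply the shoelace formula: 2A = Σ (x_i·y_{i+1} − x_{i+1}·y_i), indices taken mod 7.
Cross-terms: 21, 63, 166, 18, 95, 135, 90  ⇒  Σ = 588
Area = |Σ|/2 = 294.

294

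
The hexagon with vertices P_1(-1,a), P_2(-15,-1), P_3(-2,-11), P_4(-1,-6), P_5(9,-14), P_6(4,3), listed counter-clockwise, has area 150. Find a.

-1

Write out the shoelace sum; only the two edges meeting at P_1 involve a:
2·Area = [(4·a − (-1)·3) + ((-1)·(-1) − (-15)·a)] + 315
       = 19·a + 319 = 300
⇒ a = -1.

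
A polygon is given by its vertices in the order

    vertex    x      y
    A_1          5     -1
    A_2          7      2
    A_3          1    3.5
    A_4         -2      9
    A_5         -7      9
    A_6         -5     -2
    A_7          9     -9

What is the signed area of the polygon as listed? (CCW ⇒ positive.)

129.25

Σ = (17) + (22.5) + (16) + (45) + (59) + (63) + (36) = 258.5
Signed area = Σ/2 = 129.25 (positive ⇒ counter-clockwise traversal).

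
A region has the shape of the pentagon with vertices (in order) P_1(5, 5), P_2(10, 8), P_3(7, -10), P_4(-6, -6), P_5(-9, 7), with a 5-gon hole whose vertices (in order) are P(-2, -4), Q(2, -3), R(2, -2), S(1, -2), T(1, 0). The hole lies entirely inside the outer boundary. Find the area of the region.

216

Outer boundary:
Apply Gauss's area formula: 2A = Σ (x_i·y_{i+1} − x_{i+1}·y_i), indices taken mod 5.
Σ = (-10) + (-156) + (-102) + (-96) + (-80) = -444
Area = |Σ|/2 = 222.
Hole:
Apply the surveyor's formula: 2A = Σ (x_i·y_{i+1} − x_{i+1}·y_i), indices taken mod 5.
P→Q: (-2)(-3) − (2)(-4) = 14
Q→R: (2)(-2) − (2)(-3) = 2
R→S: (2)(-2) − (1)(-2) = -2
S→T: (1)(0) − (1)(-2) = 2
T→P: (1)(-4) − (-2)(0) = -4
Σ = 12
Area = |Σ|/2 = 6.
Net area = 222 − 6 = 216.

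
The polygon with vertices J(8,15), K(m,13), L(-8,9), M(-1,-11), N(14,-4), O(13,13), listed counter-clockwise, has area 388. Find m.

2

The doubled signed area Σ (x_i y_{i+1} − x_{i+1} y_i) is linear in m.
With m=0 it equals 788; the coefficient of m is -6 (from the two edges through K).
So -6·m + 788 = 2·388 = 776 ⇒ m = 2.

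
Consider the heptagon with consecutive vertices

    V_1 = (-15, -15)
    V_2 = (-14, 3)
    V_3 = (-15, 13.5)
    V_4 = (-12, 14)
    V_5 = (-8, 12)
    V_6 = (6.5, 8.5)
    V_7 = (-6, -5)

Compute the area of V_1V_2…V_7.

295.75

Apply the surveyor's formula: 2A = Σ (x_i·y_{i+1} − x_{i+1}·y_i), indices taken mod 7.
Σ = (-255) + (-144) + (-48) + (-32) + (-146) + (18.5) + (15) = -591.5
Area = |Σ|/2 = 295.75.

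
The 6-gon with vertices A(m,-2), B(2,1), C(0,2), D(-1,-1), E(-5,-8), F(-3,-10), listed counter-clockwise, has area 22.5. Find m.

0

The doubled signed area Σ (x_i y_{i+1} − x_{i+1} y_i) is linear in m.
With m=0 it equals 45; the coefficient of m is 11 (from the two edges through A).
So 11·m + 45 = 2·22.5 = 45 ⇒ m = 0.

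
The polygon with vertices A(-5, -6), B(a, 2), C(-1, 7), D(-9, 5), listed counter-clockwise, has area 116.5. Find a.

The doubled signed area Σ (x_i y_{i+1} − x_{i+1} y_i) is linear in a.
With a=0 it equals 129; the coefficient of a is 13 (from the two edges through B).
So 13·a + 129 = 2·116.5 = 233 ⇒ a = 8.

8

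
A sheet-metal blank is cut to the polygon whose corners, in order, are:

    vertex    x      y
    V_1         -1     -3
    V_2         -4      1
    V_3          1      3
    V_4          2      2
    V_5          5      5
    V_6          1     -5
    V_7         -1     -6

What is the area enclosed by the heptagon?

Cross-terms: -13, -13, -4, 0, -30, -11, -3  ⇒  Σ = -74
Area = |Σ|/2 = 37.

37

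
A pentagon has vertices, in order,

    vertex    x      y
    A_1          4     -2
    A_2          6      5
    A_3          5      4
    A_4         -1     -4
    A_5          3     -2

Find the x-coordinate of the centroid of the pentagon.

287/93

Apply the shoelace formula. First the cross-terms c_i = x_i·y_{i+1} − x_{i+1}·y_i:
  32, -1, -16, 14, 2  ⇒  2A = 31, A = 15.5.
Then Σ (x_i + x_{i+1})·c_i = 287, so x̄ = 287 / (6·15.5) = 287/93.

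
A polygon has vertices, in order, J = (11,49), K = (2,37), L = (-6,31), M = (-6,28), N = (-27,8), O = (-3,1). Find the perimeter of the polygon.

|JK| = √((-9)² + (-12)²) = √225 = 15
|KL| = √((-8)² + (-6)²) = √100 = 10
|LM| = √((0)² + (-3)²) = √9 = 3
|MN| = √((-21)² + (-20)²) = √841 = 29
|NO| = √((24)² + (-7)²) = √625 = 25
|OJ| = √((14)² + (48)²) = √2500 = 50
Perimeter = 15 + 10 + 3 + 29 + 25 + 50 = 132.

132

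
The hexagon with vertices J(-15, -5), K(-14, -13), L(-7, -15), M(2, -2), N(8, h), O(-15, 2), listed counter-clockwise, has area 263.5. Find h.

6

Write out the shoelace sum; only the two edges meeting at N involve h:
2·Area = [(2·h − 8·(-2)) + (8·2 − (-15)·h)] + 393
       = 17·h + 425 = 527
⇒ h = 6.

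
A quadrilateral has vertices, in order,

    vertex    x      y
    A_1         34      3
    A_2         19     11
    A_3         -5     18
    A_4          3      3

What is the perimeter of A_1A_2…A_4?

|A_1A_2| = √((-15)² + (8)²) = √289 = 17
|A_2A_3| = √((-24)² + (7)²) = √625 = 25
|A_3A_4| = √((8)² + (-15)²) = √289 = 17
|A_4A_1| = √((31)² + (0)²) = √961 = 31
Perimeter = 17 + 25 + 17 + 31 = 90.

90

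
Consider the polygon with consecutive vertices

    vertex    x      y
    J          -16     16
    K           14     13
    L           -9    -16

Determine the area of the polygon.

469.5

Apply Gauss's area formula: 2A = Σ (x_i·y_{i+1} − x_{i+1}·y_i), indices taken mod 3.
Σ = (-432) + (-107) + (-400) = -939
Area = |Σ|/2 = 469.5.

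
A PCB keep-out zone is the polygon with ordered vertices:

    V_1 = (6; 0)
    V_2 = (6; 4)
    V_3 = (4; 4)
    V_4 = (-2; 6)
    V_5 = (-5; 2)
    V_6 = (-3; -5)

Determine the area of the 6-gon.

75.5

Apply the shoelace (surveyor's) formula: 2A = Σ (x_i·y_{i+1} − x_{i+1}·y_i), indices taken mod 6.
Σ = (24) + (8) + (32) + (26) + (31) + (30) = 151
Area = |Σ|/2 = 75.5.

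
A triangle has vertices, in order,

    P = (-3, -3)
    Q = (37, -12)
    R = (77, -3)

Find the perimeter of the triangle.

|PQ| = √((40)² + (-9)²) = √1681 = 41
|QR| = √((40)² + (9)²) = √1681 = 41
|RP| = √((-80)² + (0)²) = √6400 = 80
Perimeter = 41 + 41 + 80 = 162.

162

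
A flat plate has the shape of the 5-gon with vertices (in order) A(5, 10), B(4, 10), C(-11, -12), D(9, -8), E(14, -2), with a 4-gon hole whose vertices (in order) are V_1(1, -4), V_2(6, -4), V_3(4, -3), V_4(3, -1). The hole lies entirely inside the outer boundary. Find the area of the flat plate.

Outer boundary:
Σ = (10) + (62) + (196) + (94) + (150) = 512
Area = |Σ|/2 = 256.
Hole:
Σ = (20) + (-2) + (5) + (-11) = 12
Area = |Σ|/2 = 6.
Net area = 256 − 6 = 250.

250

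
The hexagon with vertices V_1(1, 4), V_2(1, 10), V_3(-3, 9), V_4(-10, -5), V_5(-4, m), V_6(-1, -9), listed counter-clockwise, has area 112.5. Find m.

The doubled signed area Σ (x_i y_{i+1} − x_{i+1} y_i) is linear in m.
With m=0 it equals 171; the coefficient of m is -9 (from the two edges through V_5).
So -9·m + 171 = 2·112.5 = 225 ⇒ m = -6.

-6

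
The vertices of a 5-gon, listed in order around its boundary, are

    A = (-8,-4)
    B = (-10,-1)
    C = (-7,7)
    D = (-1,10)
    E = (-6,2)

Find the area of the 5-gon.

Apply Gauss's area formula: 2A = Σ (x_i·y_{i+1} − x_{i+1}·y_i), indices taken mod 5.
Σ = (-32) + (-77) + (-63) + (58) + (40) = -74
Area = |Σ|/2 = 37.

37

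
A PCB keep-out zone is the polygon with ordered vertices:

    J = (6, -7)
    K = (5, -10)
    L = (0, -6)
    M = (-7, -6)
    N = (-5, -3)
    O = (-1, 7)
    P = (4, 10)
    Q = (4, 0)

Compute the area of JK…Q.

125

Apply Gauss's area formula: 2A = Σ (x_i·y_{i+1} − x_{i+1}·y_i), indices taken mod 8.
Σ = (-25) + (-30) + (-42) + (-9) + (-38) + (-38) + (-40) + (-28) = -250
Area = |Σ|/2 = 125.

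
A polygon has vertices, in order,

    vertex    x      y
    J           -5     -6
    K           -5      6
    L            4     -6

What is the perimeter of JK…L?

36

|JK| = √((0)² + (12)²) = √144 = 12
|KL| = √((9)² + (-12)²) = √225 = 15
|LJ| = √((-9)² + (0)²) = √81 = 9
Perimeter = 12 + 15 + 9 = 36.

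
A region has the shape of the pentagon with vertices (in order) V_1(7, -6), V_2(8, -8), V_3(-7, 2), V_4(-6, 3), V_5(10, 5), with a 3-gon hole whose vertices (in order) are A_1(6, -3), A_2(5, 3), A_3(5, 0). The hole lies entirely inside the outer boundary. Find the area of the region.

104.5

Outer boundary:
V_1→V_2: (7)(-8) − (8)(-6) = -8
V_2→V_3: (8)(2) − (-7)(-8) = -40
V_3→V_4: (-7)(3) − (-6)(2) = -9
V_4→V_5: (-6)(5) − (10)(3) = -60
V_5→V_1: (10)(-6) − (7)(5) = -95
Σ = -212
Area = |Σ|/2 = 106.
Hole:
Cross-terms: 33, -15, -15  ⇒  Σ = 3
Area = |Σ|/2 = 1.5.
Net area = 106 − 1.5 = 104.5.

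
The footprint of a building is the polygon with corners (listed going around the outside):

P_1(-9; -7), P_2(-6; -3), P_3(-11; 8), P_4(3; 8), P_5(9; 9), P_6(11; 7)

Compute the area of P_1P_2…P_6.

151.5

Σ = (-15) + (-81) + (-112) + (-45) + (-36) + (-14) = -303
Area = |Σ|/2 = 151.5.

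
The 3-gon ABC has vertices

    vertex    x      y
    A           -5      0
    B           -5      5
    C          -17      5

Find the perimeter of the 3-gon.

30

|AB| = √((0)² + (5)²) = √25 = 5
|BC| = √((-12)² + (0)²) = √144 = 12
|CA| = √((12)² + (-5)²) = √169 = 13
Perimeter = 5 + 12 + 13 = 30.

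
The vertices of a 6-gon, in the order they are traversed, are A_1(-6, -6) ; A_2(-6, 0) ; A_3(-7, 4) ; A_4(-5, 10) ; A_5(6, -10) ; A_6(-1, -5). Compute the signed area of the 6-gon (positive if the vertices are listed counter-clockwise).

A_1→A_2: (-6)(0) − (-6)(-6) = -36
A_2→A_3: (-6)(4) − (-7)(0) = -24
A_3→A_4: (-7)(10) − (-5)(4) = -50
A_4→A_5: (-5)(-10) − (6)(10) = -10
A_5→A_6: (6)(-5) − (-1)(-10) = -40
A_6→A_1: (-1)(-6) − (-6)(-5) = -24
Σ = -184
Signed area = Σ/2 = -92 (negative ⇒ clockwise traversal).

-92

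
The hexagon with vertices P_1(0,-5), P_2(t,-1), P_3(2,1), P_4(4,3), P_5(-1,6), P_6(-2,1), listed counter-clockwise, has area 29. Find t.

The doubled signed area Σ (x_i y_{i+1} − x_{i+1} y_i) is linear in t.
With t=0 it equals 52; the coefficient of t is 6 (from the two edges through P_2).
So 6·t + 52 = 2·29 = 58 ⇒ t = 1.

1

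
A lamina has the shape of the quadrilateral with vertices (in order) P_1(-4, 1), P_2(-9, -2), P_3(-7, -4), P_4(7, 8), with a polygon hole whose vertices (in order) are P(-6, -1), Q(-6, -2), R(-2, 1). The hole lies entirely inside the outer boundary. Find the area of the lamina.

23

Outer boundary:
Apply Gauss's area formula: 2A = Σ (x_i·y_{i+1} − x_{i+1}·y_i), indices taken mod 4.
Σ = (17) + (22) + (-28) + (39) = 50
Area = |Σ|/2 = 25.
Hole:
P→Q: (-6)(-2) − (-6)(-1) = 6
Q→R: (-6)(1) − (-2)(-2) = -10
R→P: (-2)(-1) − (-6)(1) = 8
Σ = 4
Area = |Σ|/2 = 2.
Net area = 25 − 2 = 23.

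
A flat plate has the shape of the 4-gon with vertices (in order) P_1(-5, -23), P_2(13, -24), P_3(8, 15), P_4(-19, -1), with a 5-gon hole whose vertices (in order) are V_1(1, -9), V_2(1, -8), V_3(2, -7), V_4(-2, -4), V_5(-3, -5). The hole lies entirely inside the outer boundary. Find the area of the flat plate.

Outer boundary:
P_1→P_2: (-5)(-24) − (13)(-23) = 419
P_2→P_3: (13)(15) − (8)(-24) = 387
P_3→P_4: (8)(-1) − (-19)(15) = 277
P_4→P_1: (-19)(-23) − (-5)(-1) = 432
Σ = 1515
Area = |Σ|/2 = 757.5.
Hole:
Apply the shoelace (surveyor's) formula: 2A = Σ (x_i·y_{i+1} − x_{i+1}·y_i), indices taken mod 5.
V_1→V_2: (1)(-8) − (1)(-9) = 1
V_2→V_3: (1)(-7) − (2)(-8) = 9
V_3→V_4: (2)(-4) − (-2)(-7) = -22
V_4→V_5: (-2)(-5) − (-3)(-4) = -2
V_5→V_1: (-3)(-9) − (1)(-5) = 32
Σ = 18
Area = |Σ|/2 = 9.
Net area = 757.5 − 9 = 748.5.

748.5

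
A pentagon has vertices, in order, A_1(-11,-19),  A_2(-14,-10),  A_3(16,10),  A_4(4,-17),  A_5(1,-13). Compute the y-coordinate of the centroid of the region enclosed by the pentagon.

-1438/215

Apply the surveyor's formula. First the cross-terms c_i = x_i·y_{i+1} − x_{i+1}·y_i:
  -156, 20, -312, -35, -162  ⇒  2A = -645, A = -322.5.
Then Σ (y_i + y_{i+1})·c_i = 12942, so ȳ = 12942 / (6·(-322.5)) = -1438/215.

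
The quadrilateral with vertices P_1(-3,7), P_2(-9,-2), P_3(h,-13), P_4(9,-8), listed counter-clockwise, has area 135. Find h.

12

Write out the shoelace sum; only the two edges meeting at P_3 involve h:
2·Area = [((-9)·(-13) − h·(-2)) + (h·(-8) − 9·(-13))] + 108
       = -6·h + 342 = 270
⇒ h = 12.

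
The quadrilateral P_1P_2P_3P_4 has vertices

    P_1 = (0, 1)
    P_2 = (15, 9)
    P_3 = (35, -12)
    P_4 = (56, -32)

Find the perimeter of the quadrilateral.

140

|P_1P_2| = √((15)² + (8)²) = √289 = 17
|P_2P_3| = √((20)² + (-21)²) = √841 = 29
|P_3P_4| = √((21)² + (-20)²) = √841 = 29
|P_4P_1| = √((-56)² + (33)²) = √4225 = 65
Perimeter = 17 + 29 + 29 + 65 = 140.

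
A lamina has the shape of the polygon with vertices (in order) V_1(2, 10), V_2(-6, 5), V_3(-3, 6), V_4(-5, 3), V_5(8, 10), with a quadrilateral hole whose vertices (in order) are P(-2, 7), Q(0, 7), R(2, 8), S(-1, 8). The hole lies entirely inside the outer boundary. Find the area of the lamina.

25.5

Outer boundary:
Apply the shoelace (surveyor's) formula: 2A = Σ (x_i·y_{i+1} − x_{i+1}·y_i), indices taken mod 5.
Σ = (70) + (-21) + (21) + (-74) + (60) = 56
Area = |Σ|/2 = 28.
Hole:
Apply the shoelace formula: 2A = Σ (x_i·y_{i+1} − x_{i+1}·y_i), indices taken mod 4.
Cross-terms: -14, -14, 24, 9  ⇒  Σ = 5
Area = |Σ|/2 = 2.5.
Net area = 28 − 2.5 = 25.5.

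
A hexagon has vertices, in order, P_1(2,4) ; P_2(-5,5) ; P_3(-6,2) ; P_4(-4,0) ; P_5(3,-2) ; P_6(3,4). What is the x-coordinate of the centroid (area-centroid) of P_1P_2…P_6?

Apply the surveyor's formula. First the cross-terms c_i = x_i·y_{i+1} − x_{i+1}·y_i:
  30, 20, 8, 8, 18, 4  ⇒  2A = 88, A = 44.
Then Σ (x_i + x_{i+1})·c_i = -270, so x̄ = -270 / (6·44) = -45/44.

-45/44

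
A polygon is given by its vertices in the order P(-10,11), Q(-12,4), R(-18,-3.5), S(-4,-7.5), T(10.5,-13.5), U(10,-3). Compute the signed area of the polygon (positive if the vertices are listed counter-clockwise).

Σ = (92) + (114) + (121) + (132.75) + (103.5) + (80) = 643.25
Signed area = Σ/2 = 321.625 (positive ⇒ counter-clockwise traversal).

321.625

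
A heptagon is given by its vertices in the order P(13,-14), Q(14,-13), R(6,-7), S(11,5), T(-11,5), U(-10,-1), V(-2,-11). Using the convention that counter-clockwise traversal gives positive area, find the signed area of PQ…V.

Σ = (27) + (-20) + (107) + (110) + (61) + (108) + (171) = 564
Signed area = Σ/2 = 282 (positive ⇒ counter-clockwise traversal).

282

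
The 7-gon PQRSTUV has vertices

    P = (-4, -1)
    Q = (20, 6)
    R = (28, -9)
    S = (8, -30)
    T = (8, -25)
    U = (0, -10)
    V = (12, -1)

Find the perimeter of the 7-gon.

|PQ| = √((24)² + (7)²) = √625 = 25
|QR| = √((8)² + (-15)²) = √289 = 17
|RS| = √((-20)² + (-21)²) = √841 = 29
|ST| = √((0)² + (5)²) = √25 = 5
|TU| = √((-8)² + (15)²) = √289 = 17
|UV| = √((12)² + (9)²) = √225 = 15
|VP| = √((-16)² + (0)²) = √256 = 16
Perimeter = 25 + 17 + 29 + 5 + 17 + 15 + 16 = 124.

124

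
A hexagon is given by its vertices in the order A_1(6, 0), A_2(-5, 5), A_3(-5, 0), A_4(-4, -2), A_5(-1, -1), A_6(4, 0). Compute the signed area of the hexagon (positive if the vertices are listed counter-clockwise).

Apply the shoelace (surveyor's) formula: 2A = Σ (x_i·y_{i+1} − x_{i+1}·y_i), indices taken mod 6.
Σ = (30) + (25) + (10) + (2) + (4) + (0) = 71
Signed area = Σ/2 = 35.5 (positive ⇒ counter-clockwise traversal).

35.5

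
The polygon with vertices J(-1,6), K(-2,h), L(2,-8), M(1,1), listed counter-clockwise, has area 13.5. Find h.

The doubled signed area Σ (x_i y_{i+1} − x_{i+1} y_i) is linear in h.
With h=0 it equals 45; the coefficient of h is -3 (from the two edges through K).
So -3·h + 45 = 2·13.5 = 27 ⇒ h = 6.

6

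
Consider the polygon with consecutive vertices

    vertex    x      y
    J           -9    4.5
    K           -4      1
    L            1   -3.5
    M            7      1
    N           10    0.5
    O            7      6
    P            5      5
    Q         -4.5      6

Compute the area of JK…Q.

94.375

Apply Gauss's area formula: 2A = Σ (x_i·y_{i+1} − x_{i+1}·y_i), indices taken mod 8.
Cross-terms: 9, 13, 25.5, -6.5, 56.5, 5, 52.5, 33.75  ⇒  Σ = 188.75
Area = |Σ|/2 = 94.375.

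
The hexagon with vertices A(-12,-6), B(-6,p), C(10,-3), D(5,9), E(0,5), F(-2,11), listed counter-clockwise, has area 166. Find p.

Write out the shoelace sum; only the two edges meeting at B involve p:
2·Area = [((-12)·p − (-6)·(-6)) + ((-6)·(-3) − 10·p)] + 284
       = -22·p + 266 = 332
⇒ p = -3.

-3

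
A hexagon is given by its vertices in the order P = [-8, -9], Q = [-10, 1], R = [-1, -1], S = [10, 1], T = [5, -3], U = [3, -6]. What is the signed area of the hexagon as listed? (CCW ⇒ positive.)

Apply the shoelace formula: 2A = Σ (x_i·y_{i+1} − x_{i+1}·y_i), indices taken mod 6.
P→Q: (-8)(1) − (-10)(-9) = -98
Q→R: (-10)(-1) − (-1)(1) = 11
R→S: (-1)(1) − (10)(-1) = 9
S→T: (10)(-3) − (5)(1) = -35
T→U: (5)(-6) − (3)(-3) = -21
U→P: (3)(-9) − (-8)(-6) = -75
Σ = -209
Signed area = Σ/2 = -104.5 (negative ⇒ clockwise traversal).

-104.5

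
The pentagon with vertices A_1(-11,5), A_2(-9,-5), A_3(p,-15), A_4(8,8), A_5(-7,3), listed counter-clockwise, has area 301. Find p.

The doubled signed area Σ (x_i y_{i+1} − x_{i+1} y_i) is linear in p.
With p=0 it equals 433; the coefficient of p is 13 (from the two edges through A_3).
So 13·p + 433 = 2·301 = 602 ⇒ p = 13.

13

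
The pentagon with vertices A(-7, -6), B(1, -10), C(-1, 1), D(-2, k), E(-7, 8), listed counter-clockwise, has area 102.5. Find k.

Write out the shoelace sum; only the two edges meeting at D involve k:
2·Area = [((-1)·k − (-2)·1) + ((-2)·8 − (-7)·k)] + 165
       = 6·k + 151 = 205
⇒ k = 9.

9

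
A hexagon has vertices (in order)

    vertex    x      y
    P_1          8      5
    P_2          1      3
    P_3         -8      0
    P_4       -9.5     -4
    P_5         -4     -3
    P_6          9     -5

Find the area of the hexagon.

109.75

Σ = (19) + (24) + (32) + (12.5) + (47) + (85) = 219.5
Area = |Σ|/2 = 109.75.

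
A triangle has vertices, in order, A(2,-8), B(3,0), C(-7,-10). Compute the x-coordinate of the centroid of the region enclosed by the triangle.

Apply Gauss's area formula. First the cross-terms c_i = x_i·y_{i+1} − x_{i+1}·y_i:
  24, -30, 76  ⇒  2A = 70, A = 35.
Then Σ (x_i + x_{i+1})·c_i = -140, so x̄ = -140 / (6·35) = -2/3.

-2/3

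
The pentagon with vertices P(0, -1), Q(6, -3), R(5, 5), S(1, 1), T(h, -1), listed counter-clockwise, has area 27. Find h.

-2

Write out the shoelace sum; only the two edges meeting at T involve h:
2·Area = [(1·(-1) − h·1) + (h·(-1) − 0·(-1))] + 51
       = -2·h + 50 = 54
⇒ h = -2.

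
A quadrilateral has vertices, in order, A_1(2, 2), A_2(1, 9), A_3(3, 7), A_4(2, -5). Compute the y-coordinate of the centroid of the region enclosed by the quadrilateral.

244/57

Apply the shoelace (surveyor's) formula. First the cross-terms c_i = x_i·y_{i+1} − x_{i+1}·y_i:
  16, -20, -29, 14  ⇒  2A = -19, A = -9.5.
Then Σ (y_i + y_{i+1})·c_i = -244, so ȳ = -244 / (6·(-9.5)) = 244/57.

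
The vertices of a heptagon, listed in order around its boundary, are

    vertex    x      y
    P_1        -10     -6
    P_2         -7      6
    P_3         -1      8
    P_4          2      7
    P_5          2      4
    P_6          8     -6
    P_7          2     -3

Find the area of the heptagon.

139.5

Apply the shoelace (surveyor's) formula: 2A = Σ (x_i·y_{i+1} − x_{i+1}·y_i), indices taken mod 7.
Σ = (-102) + (-50) + (-23) + (-6) + (-44) + (-12) + (-42) = -279
Area = |Σ|/2 = 139.5.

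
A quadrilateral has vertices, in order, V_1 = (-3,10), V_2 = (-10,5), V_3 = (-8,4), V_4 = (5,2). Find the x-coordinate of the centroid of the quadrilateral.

-59/21

Apply the shoelace (surveyor's) formula. First the cross-terms c_i = x_i·y_{i+1} − x_{i+1}·y_i:
  85, 0, -36, 56  ⇒  2A = 105, A = 52.5.
Then Σ (x_i + x_{i+1})·c_i = -885, so x̄ = -885 / (6·52.5) = -59/21.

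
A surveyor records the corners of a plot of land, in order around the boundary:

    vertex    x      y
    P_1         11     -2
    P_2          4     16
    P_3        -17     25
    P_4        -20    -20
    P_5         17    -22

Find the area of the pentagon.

1192

Apply the surveyor's formula: 2A = Σ (x_i·y_{i+1} − x_{i+1}·y_i), indices taken mod 5.
Σ = (184) + (372) + (840) + (780) + (208) = 2384
Area = |Σ|/2 = 1192.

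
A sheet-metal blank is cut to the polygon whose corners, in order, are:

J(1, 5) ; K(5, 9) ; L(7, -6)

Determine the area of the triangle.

Σ = (-16) + (-93) + (41) = -68
Area = |Σ|/2 = 34.

34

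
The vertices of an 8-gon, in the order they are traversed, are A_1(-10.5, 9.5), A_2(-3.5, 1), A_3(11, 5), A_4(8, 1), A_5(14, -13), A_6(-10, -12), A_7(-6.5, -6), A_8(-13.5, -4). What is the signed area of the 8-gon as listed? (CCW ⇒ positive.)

-347

Apply the shoelace (surveyor's) formula: 2A = Σ (x_i·y_{i+1} − x_{i+1}·y_i), indices taken mod 8.
Cross-terms: 22.75, -28.5, -29, -118, -298, -18, -55, -170.25  ⇒  Σ = -694
Signed area = Σ/2 = -347 (negative ⇒ clockwise traversal).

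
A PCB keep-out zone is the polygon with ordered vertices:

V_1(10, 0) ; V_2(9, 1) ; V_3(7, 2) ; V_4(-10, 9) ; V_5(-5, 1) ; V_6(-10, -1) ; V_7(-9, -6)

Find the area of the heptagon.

132.5

Apply the surveyor's formula: 2A = Σ (x_i·y_{i+1} − x_{i+1}·y_i), indices taken mod 7.
V_1→V_2: (10)(1) − (9)(0) = 10
V_2→V_3: (9)(2) − (7)(1) = 11
V_3→V_4: (7)(9) − (-10)(2) = 83
V_4→V_5: (-10)(1) − (-5)(9) = 35
V_5→V_6: (-5)(-1) − (-10)(1) = 15
V_6→V_7: (-10)(-6) − (-9)(-1) = 51
V_7→V_1: (-9)(0) − (10)(-6) = 60
Σ = 265
Area = |Σ|/2 = 132.5.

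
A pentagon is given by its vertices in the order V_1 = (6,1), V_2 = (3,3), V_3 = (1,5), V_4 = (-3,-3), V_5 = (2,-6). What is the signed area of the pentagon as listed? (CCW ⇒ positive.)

Σ = (15) + (12) + (12) + (24) + (38) = 101
Signed area = Σ/2 = 50.5 (positive ⇒ counter-clockwise traversal).

50.5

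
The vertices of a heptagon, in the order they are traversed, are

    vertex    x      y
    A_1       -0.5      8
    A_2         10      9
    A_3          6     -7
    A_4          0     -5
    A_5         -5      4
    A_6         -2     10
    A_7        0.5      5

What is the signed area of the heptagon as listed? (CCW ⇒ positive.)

Apply the shoelace (surveyor's) formula: 2A = Σ (x_i·y_{i+1} − x_{i+1}·y_i), indices taken mod 7.
A_1→A_2: (-0.5)(9) − (10)(8) = -84.5
A_2→A_3: (10)(-7) − (6)(9) = -124
A_3→A_4: (6)(-5) − (0)(-7) = -30
A_4→A_5: (0)(4) − (-5)(-5) = -25
A_5→A_6: (-5)(10) − (-2)(4) = -42
A_6→A_7: (-2)(5) − (0.5)(10) = -15
A_7→A_1: (0.5)(8) − (-0.5)(5) = 6.5
Σ = -314
Signed area = Σ/2 = -157 (negative ⇒ clockwise traversal).

-157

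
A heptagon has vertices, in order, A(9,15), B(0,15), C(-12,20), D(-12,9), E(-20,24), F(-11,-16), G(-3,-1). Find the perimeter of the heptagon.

128

|AB| = √((-9)² + (0)²) = √81 = 9
|BC| = √((-12)² + (5)²) = √169 = 13
|CD| = √((0)² + (-11)²) = √121 = 11
|DE| = √((-8)² + (15)²) = √289 = 17
|EF| = √((9)² + (-40)²) = √1681 = 41
|FG| = √((8)² + (15)²) = √289 = 17
|GA| = √((12)² + (16)²) = √400 = 20
Perimeter = 9 + 13 + 11 + 17 + 41 + 17 + 20 = 128.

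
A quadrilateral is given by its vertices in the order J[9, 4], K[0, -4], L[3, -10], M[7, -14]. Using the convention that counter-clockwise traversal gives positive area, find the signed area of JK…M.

79

Σ = (-36) + (12) + (28) + (154) = 158
Signed area = Σ/2 = 79 (positive ⇒ counter-clockwise traversal).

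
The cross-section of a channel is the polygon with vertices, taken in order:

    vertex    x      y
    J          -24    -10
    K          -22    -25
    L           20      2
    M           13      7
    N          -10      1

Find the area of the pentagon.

J→K: (-24)(-25) − (-22)(-10) = 380
K→L: (-22)(2) − (20)(-25) = 456
L→M: (20)(7) − (13)(2) = 114
M→N: (13)(1) − (-10)(7) = 83
N→J: (-10)(-10) − (-24)(1) = 124
Σ = 1157
Area = |Σ|/2 = 578.5.

578.5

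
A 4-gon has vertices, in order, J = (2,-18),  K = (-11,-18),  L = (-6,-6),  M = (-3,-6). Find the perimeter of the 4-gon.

|JK| = √((-13)² + (0)²) = √169 = 13
|KL| = √((5)² + (12)²) = √169 = 13
|LM| = √((3)² + (0)²) = √9 = 3
|MJ| = √((5)² + (-12)²) = √169 = 13
Perimeter = 13 + 13 + 3 + 13 = 42.

42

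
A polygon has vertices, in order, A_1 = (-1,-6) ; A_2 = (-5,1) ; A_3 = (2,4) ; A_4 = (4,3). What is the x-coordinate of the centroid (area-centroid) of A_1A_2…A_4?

-43/84

Apply Gauss's area formula. First the cross-terms c_i = x_i·y_{i+1} − x_{i+1}·y_i:
  -31, -22, -10, -21  ⇒  2A = -84, A = -42.
Then Σ (x_i + x_{i+1})·c_i = 129, so x̄ = 129 / (6·(-42)) = -43/84.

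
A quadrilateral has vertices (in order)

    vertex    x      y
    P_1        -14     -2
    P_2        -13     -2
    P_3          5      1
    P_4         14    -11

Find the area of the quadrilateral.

Apply the shoelace (surveyor's) formula: 2A = Σ (x_i·y_{i+1} − x_{i+1}·y_i), indices taken mod 4.
P_1→P_2: (-14)(-2) − (-13)(-2) = 2
P_2→P_3: (-13)(1) − (5)(-2) = -3
P_3→P_4: (5)(-11) − (14)(1) = -69
P_4→P_1: (14)(-2) − (-14)(-11) = -182
Σ = -252
Area = |Σ|/2 = 126.

126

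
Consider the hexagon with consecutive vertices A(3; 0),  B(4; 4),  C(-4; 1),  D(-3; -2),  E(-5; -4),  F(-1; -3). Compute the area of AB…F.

32.5

Σ = (12) + (20) + (11) + (2) + (11) + (9) = 65
Area = |Σ|/2 = 32.5.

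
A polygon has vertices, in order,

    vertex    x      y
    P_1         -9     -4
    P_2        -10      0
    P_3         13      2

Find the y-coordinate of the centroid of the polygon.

Apply the shoelace (surveyor's) formula. First the cross-terms c_i = x_i·y_{i+1} − x_{i+1}·y_i:
  -40, -20, -34  ⇒  2A = -94, A = -47.
Then Σ (y_i + y_{i+1})·c_i = 188, so ȳ = 188 / (6·(-47)) = -2/3.

-2/3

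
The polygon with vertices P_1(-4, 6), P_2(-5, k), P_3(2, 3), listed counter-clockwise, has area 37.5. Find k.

Write out the shoelace sum; only the two edges meeting at P_2 involve k:
2·Area = [((-4)·k − (-5)·6) + ((-5)·3 − 2·k)] + 24
       = -6·k + 39 = 75
⇒ k = -6.

-6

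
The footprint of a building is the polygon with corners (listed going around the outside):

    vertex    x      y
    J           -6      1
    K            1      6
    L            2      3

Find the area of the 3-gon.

Cross-terms: -37, -9, 20  ⇒  Σ = -26
Area = |Σ|/2 = 13.

13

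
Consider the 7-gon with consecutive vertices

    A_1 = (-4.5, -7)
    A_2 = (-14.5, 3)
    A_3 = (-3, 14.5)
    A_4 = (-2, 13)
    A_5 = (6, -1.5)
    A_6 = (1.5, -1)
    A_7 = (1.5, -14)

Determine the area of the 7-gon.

A_1→A_2: (-4.5)(3) − (-14.5)(-7) = -115
A_2→A_3: (-14.5)(14.5) − (-3)(3) = -201.25
A_3→A_4: (-3)(13) − (-2)(14.5) = -10
A_4→A_5: (-2)(-1.5) − (6)(13) = -75
A_5→A_6: (6)(-1) − (1.5)(-1.5) = -3.75
A_6→A_7: (1.5)(-14) − (1.5)(-1) = -19.5
A_7→A_1: (1.5)(-7) − (-4.5)(-14) = -73.5
Σ = -498
Area = |Σ|/2 = 249.

249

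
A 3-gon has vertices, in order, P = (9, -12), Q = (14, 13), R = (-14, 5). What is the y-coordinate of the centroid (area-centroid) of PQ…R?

Apply the shoelace formula. First the cross-terms c_i = x_i·y_{i+1} − x_{i+1}·y_i:
  285, 252, 123  ⇒  2A = 660, A = 330.
Then Σ (y_i + y_{i+1})·c_i = 3960, so ȳ = 3960 / (6·330) = 2.

2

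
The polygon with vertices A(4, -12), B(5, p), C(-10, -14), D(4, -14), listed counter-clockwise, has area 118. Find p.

3

The doubled signed area Σ (x_i y_{i+1} − x_{i+1} y_i) is linear in p.
With p=0 it equals 194; the coefficient of p is 14 (from the two edges through B).
So 14·p + 194 = 2·118 = 236 ⇒ p = 3.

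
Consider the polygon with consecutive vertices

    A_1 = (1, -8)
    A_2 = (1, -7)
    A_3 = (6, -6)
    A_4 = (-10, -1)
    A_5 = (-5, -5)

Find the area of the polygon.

30.5

Cross-terms: 1, 36, -66, 45, 45  ⇒  Σ = 61
Area = |Σ|/2 = 30.5.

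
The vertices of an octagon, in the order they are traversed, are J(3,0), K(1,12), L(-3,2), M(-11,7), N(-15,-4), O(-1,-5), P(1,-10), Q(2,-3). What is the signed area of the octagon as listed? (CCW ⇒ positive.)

168

Σ = (36) + (38) + (1) + (149) + (71) + (15) + (17) + (9) = 336
Signed area = Σ/2 = 168 (positive ⇒ counter-clockwise traversal).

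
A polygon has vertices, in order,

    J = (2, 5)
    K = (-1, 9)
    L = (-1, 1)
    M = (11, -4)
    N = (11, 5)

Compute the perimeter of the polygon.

44

|JK| = √((-3)² + (4)²) = √25 = 5
|KL| = √((0)² + (-8)²) = √64 = 8
|LM| = √((12)² + (-5)²) = √169 = 13
|MN| = √((0)² + (9)²) = √81 = 9
|NJ| = √((-9)² + (0)²) = √81 = 9
Perimeter = 5 + 8 + 13 + 9 + 9 = 44.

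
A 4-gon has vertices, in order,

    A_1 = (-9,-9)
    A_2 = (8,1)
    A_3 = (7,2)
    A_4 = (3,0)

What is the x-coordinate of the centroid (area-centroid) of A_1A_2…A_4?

58/39

Apply the shoelace formula. First the cross-terms c_i = x_i·y_{i+1} − x_{i+1}·y_i:
  63, 9, -6, -27  ⇒  2A = 39, A = 19.5.
Then Σ (x_i + x_{i+1})·c_i = 174, so x̄ = 174 / (6·19.5) = 58/39.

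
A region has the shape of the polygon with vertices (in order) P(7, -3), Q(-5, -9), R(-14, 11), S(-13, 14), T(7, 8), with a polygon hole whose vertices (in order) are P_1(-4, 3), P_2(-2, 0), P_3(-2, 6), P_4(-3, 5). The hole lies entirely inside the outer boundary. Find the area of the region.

289

Outer boundary:
Apply Gauss's area formula: 2A = Σ (x_i·y_{i+1} − x_{i+1}·y_i), indices taken mod 5.
Cross-terms: -78, -181, -53, -202, -77  ⇒  Σ = -591
Area = |Σ|/2 = 295.5.
Hole:
Cross-terms: 6, -12, 8, 11  ⇒  Σ = 13
Area = |Σ|/2 = 6.5.
Net area = 295.5 − 6.5 = 289.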